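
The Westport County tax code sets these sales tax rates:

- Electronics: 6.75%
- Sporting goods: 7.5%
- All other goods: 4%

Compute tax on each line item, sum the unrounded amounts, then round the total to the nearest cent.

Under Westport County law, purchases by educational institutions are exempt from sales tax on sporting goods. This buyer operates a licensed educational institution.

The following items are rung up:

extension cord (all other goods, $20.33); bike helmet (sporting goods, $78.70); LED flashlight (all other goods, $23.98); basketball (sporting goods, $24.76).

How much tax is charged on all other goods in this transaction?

Extension cord $20.33: all other goods → 4% → $0.8132
LED flashlight $23.98: all other goods → 4% → $0.9592
Tax on all other goods: unrounded sum = $1.7724 → $1.77

$1.77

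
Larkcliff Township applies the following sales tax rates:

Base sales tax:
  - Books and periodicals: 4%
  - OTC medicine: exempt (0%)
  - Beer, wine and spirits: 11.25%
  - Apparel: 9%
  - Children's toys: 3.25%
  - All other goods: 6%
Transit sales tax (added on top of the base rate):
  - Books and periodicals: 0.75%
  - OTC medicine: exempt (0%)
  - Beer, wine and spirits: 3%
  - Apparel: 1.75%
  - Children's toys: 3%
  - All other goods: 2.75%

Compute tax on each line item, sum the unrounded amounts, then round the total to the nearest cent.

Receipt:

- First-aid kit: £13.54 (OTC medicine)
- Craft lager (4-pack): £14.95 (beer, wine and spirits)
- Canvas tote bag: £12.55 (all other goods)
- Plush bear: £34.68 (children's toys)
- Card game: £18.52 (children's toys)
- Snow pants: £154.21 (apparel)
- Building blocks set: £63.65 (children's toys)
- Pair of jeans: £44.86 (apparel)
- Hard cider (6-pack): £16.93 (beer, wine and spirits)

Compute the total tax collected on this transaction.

£34.34

First-aid kit £13.54: OTC medicine → 0% + 0% transit = 0% → £0.00
Craft lager (4-pack) £14.95: beer, wine and spirits → 11.25% + 3% transit = 14.25% → £2.130375
Canvas tote bag £12.55: all other goods → 6% + 2.75% transit = 8.75% → £1.098125
Plush bear £34.68: children's toys → 3.25% + 3% transit = 6.25% → £2.1675
Card game £18.52: children's toys → 3.25% + 3% transit = 6.25% → £1.1575
Snow pants £154.21: apparel → 9% + 1.75% transit = 10.75% → £16.577575
Building blocks set £63.65: children's toys → 3.25% + 3% transit = 6.25% → £3.978125
Pair of jeans £44.86: apparel → 9% + 1.75% transit = 10.75% → £4.82245
Hard cider (6-pack) £16.93: beer, wine and spirits → 11.25% + 3% transit = 14.25% → £2.412525
Unrounded tax sum = £34.344175 → £34.34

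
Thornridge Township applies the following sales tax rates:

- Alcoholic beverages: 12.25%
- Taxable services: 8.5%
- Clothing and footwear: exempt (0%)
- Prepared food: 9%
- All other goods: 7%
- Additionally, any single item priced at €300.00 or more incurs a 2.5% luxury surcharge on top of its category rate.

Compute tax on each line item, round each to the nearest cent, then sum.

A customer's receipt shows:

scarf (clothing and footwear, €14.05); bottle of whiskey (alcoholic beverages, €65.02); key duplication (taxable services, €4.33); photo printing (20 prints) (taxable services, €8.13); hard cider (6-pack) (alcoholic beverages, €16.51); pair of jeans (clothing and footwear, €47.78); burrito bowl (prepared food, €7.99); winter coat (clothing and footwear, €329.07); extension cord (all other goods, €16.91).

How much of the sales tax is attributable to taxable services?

€1.06

Key duplication €4.33: taxable services → 8.5% → €0.37
Photo printing (20 prints) €8.13: taxable services → 8.5% → €0.69
Tax on taxable services = €0.37 + €0.69 = €1.06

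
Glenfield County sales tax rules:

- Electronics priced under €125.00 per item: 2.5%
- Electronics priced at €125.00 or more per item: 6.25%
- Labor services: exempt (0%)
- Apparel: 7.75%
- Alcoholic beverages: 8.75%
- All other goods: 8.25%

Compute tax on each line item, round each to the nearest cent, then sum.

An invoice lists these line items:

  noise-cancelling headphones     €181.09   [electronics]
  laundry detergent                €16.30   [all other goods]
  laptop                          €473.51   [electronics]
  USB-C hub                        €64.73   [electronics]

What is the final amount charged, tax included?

€779.50

Noise-cancelling headphones €181.09: electronics, €125.00 or more → 6.25% → €11.32
Laundry detergent €16.30: all other goods → 8.25% → €1.34
Laptop €473.51: electronics, €125.00 or more → 6.25% → €29.59
USB-C hub €64.73: electronics, under €125.00 → 2.5% → €1.62
Subtotal = €735.63; tax = €43.87; total due = €779.50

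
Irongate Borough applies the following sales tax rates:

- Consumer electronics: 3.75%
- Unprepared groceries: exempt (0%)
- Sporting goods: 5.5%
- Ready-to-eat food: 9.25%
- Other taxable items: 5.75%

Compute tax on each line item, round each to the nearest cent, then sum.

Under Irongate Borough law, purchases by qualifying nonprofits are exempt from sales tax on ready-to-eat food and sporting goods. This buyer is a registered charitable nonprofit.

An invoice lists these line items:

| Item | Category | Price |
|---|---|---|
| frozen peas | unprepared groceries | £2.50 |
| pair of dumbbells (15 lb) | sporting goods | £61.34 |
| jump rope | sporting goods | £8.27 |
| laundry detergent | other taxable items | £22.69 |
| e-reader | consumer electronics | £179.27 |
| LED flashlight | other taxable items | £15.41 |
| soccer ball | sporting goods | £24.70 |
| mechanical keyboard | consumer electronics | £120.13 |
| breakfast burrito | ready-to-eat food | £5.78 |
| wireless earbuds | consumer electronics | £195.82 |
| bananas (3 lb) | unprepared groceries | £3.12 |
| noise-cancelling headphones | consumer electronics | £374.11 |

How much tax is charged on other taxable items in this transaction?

£2.19

Laundry detergent £22.69: other taxable items → 5.75% → £1.30
LED flashlight £15.41: other taxable items → 5.75% → £0.89
Tax on other taxable items = £1.30 + £0.89 = £2.19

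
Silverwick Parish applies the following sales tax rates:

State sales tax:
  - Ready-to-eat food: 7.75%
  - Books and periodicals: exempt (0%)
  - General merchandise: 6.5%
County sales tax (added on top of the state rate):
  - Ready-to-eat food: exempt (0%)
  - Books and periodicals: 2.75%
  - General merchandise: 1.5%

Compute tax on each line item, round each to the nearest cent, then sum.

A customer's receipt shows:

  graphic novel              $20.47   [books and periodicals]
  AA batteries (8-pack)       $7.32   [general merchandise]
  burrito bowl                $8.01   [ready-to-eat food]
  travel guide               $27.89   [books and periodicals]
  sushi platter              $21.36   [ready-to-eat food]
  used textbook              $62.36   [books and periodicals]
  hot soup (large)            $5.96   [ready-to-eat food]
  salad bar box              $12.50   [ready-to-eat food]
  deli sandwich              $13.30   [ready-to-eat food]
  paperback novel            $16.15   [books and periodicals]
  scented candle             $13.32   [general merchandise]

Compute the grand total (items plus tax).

Graphic novel $20.47: books and periodicals → 0% + 2.75% county = 2.75% → $0.56
AA batteries (8-pack) $7.32: general merchandise → 6.5% + 1.5% county = 8% → $0.59
Burrito bowl $8.01: ready-to-eat food → 7.75% + 0% county = 7.75% → $0.62
Travel guide $27.89: books and periodicals → 0% + 2.75% county = 2.75% → $0.77
Sushi platter $21.36: ready-to-eat food → 7.75% + 0% county = 7.75% → $1.66
Used textbook $62.36: books and periodicals → 0% + 2.75% county = 2.75% → $1.71
Hot soup (large) $5.96: ready-to-eat food → 7.75% + 0% county = 7.75% → $0.46
Salad bar box $12.50: ready-to-eat food → 7.75% + 0% county = 7.75% → $0.97
Deli sandwich $13.30: ready-to-eat food → 7.75% + 0% county = 7.75% → $1.03
Paperback novel $16.15: books and periodicals → 0% + 2.75% county = 2.75% → $0.44
Scented candle $13.32: general merchandise → 6.5% + 1.5% county = 8% → $1.07
Subtotal = $208.64; tax = $9.88; total due = $218.52

$218.52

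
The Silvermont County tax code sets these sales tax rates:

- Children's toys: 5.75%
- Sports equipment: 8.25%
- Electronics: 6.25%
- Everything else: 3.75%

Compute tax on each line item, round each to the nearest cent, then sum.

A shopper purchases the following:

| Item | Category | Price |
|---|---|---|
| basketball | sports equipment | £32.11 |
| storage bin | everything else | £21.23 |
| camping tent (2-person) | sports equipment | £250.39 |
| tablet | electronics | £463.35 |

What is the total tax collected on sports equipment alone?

Basketball £32.11: sports equipment → 8.25% → £2.65
Camping tent (2-person) £250.39: sports equipment → 8.25% → £20.66
Tax on sports equipment = £2.65 + £20.66 = £23.31

£23.31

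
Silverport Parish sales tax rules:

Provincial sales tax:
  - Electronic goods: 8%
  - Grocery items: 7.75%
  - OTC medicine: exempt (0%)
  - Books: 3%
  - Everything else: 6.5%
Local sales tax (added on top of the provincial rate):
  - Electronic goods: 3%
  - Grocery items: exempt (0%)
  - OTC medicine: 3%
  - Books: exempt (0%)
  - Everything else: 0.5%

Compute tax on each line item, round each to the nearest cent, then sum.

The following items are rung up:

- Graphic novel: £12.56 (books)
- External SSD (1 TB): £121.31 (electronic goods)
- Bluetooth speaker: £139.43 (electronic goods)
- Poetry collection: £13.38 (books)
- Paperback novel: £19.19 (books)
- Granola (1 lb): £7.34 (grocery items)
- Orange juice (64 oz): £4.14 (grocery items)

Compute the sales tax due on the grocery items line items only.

Granola (1 lb) £7.34: grocery items → 7.75% + 0% local = 7.75% → £0.57
Orange juice (64 oz) £4.14: grocery items → 7.75% + 0% local = 7.75% → £0.32
Tax on grocery items = £0.57 + £0.32 = £0.89

£0.89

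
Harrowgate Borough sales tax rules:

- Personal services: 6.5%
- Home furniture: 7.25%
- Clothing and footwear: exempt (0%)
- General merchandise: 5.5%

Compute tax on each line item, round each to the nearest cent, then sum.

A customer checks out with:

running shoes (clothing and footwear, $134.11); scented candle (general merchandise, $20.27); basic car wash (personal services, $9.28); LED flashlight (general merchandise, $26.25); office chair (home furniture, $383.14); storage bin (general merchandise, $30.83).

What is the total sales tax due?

$32.63

Running shoes $134.11: clothing and footwear → 0% → $0.00
Scented candle $20.27: general merchandise → 5.5% → $1.11
Basic car wash $9.28: personal services → 6.5% → $0.60
LED flashlight $26.25: general merchandise → 5.5% → $1.44
Office chair $383.14: home furniture → 7.25% → $27.78
Storage bin $30.83: general merchandise → 5.5% → $1.70
Total tax = $1.11 + $0.60 + $1.44 + $27.78 + $1.70 = $32.63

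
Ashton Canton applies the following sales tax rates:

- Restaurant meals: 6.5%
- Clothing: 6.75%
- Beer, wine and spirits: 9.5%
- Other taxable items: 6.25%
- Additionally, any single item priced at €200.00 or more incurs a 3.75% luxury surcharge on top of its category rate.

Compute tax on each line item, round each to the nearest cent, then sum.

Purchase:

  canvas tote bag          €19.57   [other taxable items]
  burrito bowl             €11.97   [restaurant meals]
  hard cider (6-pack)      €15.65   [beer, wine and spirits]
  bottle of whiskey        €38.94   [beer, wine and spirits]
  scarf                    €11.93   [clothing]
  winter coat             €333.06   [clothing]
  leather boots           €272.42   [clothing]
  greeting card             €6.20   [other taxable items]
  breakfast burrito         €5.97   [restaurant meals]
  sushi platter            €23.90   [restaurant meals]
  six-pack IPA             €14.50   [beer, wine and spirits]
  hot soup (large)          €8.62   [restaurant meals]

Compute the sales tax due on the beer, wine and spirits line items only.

Hard cider (6-pack) €15.65: beer, wine and spirits → 9.5% → €1.49
Bottle of whiskey €38.94: beer, wine and spirits → 9.5% → €3.70
Six-pack IPA €14.50: beer, wine and spirits → 9.5% → €1.38
Tax on beer, wine and spirits = €1.49 + €3.70 + €1.38 = €6.57

€6.57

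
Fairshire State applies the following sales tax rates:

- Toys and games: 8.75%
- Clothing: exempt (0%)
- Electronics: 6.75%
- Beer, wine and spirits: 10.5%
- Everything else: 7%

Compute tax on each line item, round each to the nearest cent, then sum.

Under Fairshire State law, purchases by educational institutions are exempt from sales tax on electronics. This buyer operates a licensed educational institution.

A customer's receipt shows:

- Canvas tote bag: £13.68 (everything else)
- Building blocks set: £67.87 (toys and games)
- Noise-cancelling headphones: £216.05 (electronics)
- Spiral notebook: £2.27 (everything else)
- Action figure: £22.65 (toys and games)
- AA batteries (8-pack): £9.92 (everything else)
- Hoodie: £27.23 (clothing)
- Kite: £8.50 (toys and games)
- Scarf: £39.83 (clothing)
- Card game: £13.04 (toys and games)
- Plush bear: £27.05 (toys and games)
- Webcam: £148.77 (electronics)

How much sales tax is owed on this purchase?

Canvas tote bag £13.68: everything else → 7% → £0.96
Building blocks set £67.87: toys and games → 8.75% → £5.94
Noise-cancelling headphones £216.05: electronics, buyer-exempt → 0% → £0.00
Spiral notebook £2.27: everything else → 7% → £0.16
Action figure £22.65: toys and games → 8.75% → £1.98
AA batteries (8-pack) £9.92: everything else → 7% → £0.69
Hoodie £27.23: clothing → 0% → £0.00
Kite £8.50: toys and games → 8.75% → £0.74
Scarf £39.83: clothing → 0% → £0.00
Card game £13.04: toys and games → 8.75% → £1.14
Plush bear £27.05: toys and games → 8.75% → £2.37
Webcam £148.77: electronics, buyer-exempt → 0% → £0.00
Total tax = £0.96 + £5.94 + £0.16 + £1.98 + £0.69 + £0.74 + £1.14 + £2.37 = £13.98

£13.98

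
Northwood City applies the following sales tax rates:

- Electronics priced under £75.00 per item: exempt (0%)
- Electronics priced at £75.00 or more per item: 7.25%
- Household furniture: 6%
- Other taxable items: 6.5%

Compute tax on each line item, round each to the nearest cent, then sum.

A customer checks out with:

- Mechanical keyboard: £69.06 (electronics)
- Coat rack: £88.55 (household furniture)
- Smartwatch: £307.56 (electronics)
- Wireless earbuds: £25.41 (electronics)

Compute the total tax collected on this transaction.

Mechanical keyboard £69.06: electronics, under £75.00 → 0% → £0.00
Coat rack £88.55: household furniture → 6% → £5.31
Smartwatch £307.56: electronics, £75.00 or more → 7.25% → £22.30
Wireless earbuds £25.41: electronics, under £75.00 → 0% → £0.00
Total tax = £5.31 + £22.30 = £27.61

£27.61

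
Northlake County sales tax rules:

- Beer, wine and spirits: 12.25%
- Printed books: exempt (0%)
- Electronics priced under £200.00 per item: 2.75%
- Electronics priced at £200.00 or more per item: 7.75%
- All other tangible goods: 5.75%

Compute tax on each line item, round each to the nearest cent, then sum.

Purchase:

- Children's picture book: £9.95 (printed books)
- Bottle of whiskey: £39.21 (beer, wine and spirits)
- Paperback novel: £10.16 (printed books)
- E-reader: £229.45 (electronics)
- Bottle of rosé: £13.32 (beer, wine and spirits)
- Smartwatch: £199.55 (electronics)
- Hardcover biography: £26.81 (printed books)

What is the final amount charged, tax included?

£558.15

Children's picture book £9.95: printed books → 0% → £0.00
Bottle of whiskey £39.21: beer, wine and spirits → 12.25% → £4.80
Paperback novel £10.16: printed books → 0% → £0.00
E-reader £229.45: electronics, £200.00 or more → 7.75% → £17.78
Bottle of rosé £13.32: beer, wine and spirits → 12.25% → £1.63
Smartwatch £199.55: electronics, under £200.00 → 2.75% → £5.49
Hardcover biography £26.81: printed books → 0% → £0.00
Subtotal = £528.45; tax = £29.70; total due = £558.15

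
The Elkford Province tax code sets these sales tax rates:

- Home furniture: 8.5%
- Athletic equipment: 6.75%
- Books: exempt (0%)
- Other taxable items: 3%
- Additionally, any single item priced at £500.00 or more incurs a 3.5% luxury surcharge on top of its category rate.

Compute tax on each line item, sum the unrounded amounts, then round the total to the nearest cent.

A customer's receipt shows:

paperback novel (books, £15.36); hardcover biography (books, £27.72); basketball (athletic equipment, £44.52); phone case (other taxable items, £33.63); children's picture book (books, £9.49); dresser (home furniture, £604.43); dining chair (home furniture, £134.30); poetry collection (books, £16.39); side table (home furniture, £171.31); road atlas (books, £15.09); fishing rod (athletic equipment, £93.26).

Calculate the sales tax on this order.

£108.82

Paperback novel £15.36: books → 0% → £0.00
Hardcover biography £27.72: books → 0% → £0.00
Basketball £44.52: athletic equipment → 6.75% → £3.0051
Phone case £33.63: other taxable items → 3% → £1.0089
Children's picture book £9.49: books → 0% → £0.00
Dresser £604.43: home furniture → 8.5% + 3.5% surcharge = 12% → £72.5316
Dining chair £134.30: home furniture → 8.5% → £11.4155
Poetry collection £16.39: books → 0% → £0.00
Side table £171.31: home furniture → 8.5% → £14.56135
Road atlas £15.09: books → 0% → £0.00
Fishing rod £93.26: athletic equipment → 6.75% → £6.29505
Unrounded tax sum = £108.8175 → £108.82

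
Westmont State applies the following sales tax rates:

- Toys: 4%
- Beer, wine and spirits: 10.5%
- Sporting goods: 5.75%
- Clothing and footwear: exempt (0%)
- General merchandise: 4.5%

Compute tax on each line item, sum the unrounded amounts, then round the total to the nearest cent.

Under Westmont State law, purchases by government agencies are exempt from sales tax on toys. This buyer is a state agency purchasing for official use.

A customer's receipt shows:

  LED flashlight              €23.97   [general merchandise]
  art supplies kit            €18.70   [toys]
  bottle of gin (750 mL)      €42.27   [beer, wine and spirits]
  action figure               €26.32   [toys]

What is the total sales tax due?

LED flashlight €23.97: general merchandise → 4.5% → €1.07865
Art supplies kit €18.70: toys, buyer-exempt → 0% → €0.00
Bottle of gin (750 mL) €42.27: beer, wine and spirits → 10.5% → €4.43835
Action figure €26.32: toys, buyer-exempt → 0% → €0.00
Unrounded tax sum = €5.517 → €5.52

€5.52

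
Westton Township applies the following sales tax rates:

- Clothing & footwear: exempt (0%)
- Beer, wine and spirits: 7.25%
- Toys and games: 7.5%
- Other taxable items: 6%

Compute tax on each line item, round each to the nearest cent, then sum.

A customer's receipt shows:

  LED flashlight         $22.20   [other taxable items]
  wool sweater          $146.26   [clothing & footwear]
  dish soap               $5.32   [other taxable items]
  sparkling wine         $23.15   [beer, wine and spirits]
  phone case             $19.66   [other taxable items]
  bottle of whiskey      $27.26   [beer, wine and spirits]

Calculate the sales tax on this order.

$6.49

LED flashlight $22.20: other taxable items → 6% → $1.33
Wool sweater $146.26: clothing & footwear → 0% → $0.00
Dish soap $5.32: other taxable items → 6% → $0.32
Sparkling wine $23.15: beer, wine and spirits → 7.25% → $1.68
Phone case $19.66: other taxable items → 6% → $1.18
Bottle of whiskey $27.26: beer, wine and spirits → 7.25% → $1.98
Total tax = $1.33 + $0.32 + $1.68 + $1.18 + $1.98 = $6.49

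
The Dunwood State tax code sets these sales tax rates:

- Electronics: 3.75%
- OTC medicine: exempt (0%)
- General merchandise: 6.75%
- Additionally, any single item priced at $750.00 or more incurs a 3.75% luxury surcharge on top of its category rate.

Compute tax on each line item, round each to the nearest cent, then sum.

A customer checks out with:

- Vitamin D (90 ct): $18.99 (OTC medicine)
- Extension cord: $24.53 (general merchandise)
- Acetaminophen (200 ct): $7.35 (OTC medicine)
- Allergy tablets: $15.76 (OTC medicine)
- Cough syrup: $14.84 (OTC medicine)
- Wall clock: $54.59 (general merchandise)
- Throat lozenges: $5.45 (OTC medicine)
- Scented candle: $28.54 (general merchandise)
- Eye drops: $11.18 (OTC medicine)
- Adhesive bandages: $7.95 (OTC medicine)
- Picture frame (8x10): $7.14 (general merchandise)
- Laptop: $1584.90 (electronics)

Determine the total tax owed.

Vitamin D (90 ct) $18.99: OTC medicine → 0% → $0.00
Extension cord $24.53: general merchandise → 6.75% → $1.66
Acetaminophen (200 ct) $7.35: OTC medicine → 0% → $0.00
Allergy tablets $15.76: OTC medicine → 0% → $0.00
Cough syrup $14.84: OTC medicine → 0% → $0.00
Wall clock $54.59: general merchandise → 6.75% → $3.68
Throat lozenges $5.45: OTC medicine → 0% → $0.00
Scented candle $28.54: general merchandise → 6.75% → $1.93
Eye drops $11.18: OTC medicine → 0% → $0.00
Adhesive bandages $7.95: OTC medicine → 0% → $0.00
Picture frame (8x10) $7.14: general merchandise → 6.75% → $0.48
Laptop $1584.90: electronics → 3.75% + 3.75% surcharge = 7.5% → $118.87
Total tax = $1.66 + $3.68 + $1.93 + $0.48 + $118.87 = $126.62

$126.62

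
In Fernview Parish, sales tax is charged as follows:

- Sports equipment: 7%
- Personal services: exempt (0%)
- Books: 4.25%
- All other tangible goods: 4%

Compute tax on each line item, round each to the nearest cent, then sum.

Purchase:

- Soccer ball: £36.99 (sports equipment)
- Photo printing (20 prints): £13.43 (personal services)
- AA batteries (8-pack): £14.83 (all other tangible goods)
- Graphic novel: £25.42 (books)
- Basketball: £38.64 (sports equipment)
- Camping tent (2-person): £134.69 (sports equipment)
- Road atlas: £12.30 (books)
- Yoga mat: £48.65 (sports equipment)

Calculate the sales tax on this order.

Soccer ball £36.99: sports equipment → 7% → £2.59
Photo printing (20 prints) £13.43: personal services → 0% → £0.00
AA batteries (8-pack) £14.83: all other tangible goods → 4% → £0.59
Graphic novel £25.42: books → 4.25% → £1.08
Basketball £38.64: sports equipment → 7% → £2.70
Camping tent (2-person) £134.69: sports equipment → 7% → £9.43
Road atlas £12.30: books → 4.25% → £0.52
Yoga mat £48.65: sports equipment → 7% → £3.41
Total tax = £2.59 + £0.59 + £1.08 + £2.70 + £9.43 + £0.52 + £3.41 = £20.32

£20.32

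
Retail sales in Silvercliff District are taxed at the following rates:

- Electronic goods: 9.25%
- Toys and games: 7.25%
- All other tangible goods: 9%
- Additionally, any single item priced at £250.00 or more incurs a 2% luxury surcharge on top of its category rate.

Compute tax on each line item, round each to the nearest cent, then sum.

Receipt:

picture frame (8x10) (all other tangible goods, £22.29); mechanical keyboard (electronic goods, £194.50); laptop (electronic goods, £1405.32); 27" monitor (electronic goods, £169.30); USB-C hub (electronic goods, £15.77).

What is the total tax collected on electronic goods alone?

Mechanical keyboard £194.50: electronic goods → 9.25% → £17.99
Laptop £1405.32: electronic goods → 9.25% + 2% surcharge = 11.25% → £158.10
27" monitor £169.30: electronic goods → 9.25% → £15.66
USB-C hub £15.77: electronic goods → 9.25% → £1.46
Tax on electronic goods = £17.99 + £158.10 + £15.66 + £1.46 = £193.21

£193.21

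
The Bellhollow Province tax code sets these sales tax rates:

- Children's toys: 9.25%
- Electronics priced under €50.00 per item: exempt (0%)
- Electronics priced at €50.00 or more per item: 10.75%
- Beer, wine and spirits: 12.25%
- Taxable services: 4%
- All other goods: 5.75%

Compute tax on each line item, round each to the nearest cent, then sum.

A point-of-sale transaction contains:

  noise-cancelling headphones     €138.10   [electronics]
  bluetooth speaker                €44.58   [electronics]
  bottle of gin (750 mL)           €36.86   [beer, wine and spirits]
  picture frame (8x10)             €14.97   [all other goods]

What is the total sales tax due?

€20.23

Noise-cancelling headphones €138.10: electronics, €50.00 or more → 10.75% → €14.85
Bluetooth speaker €44.58: electronics, under €50.00 → 0% → €0.00
Bottle of gin (750 mL) €36.86: beer, wine and spirits → 12.25% → €4.52
Picture frame (8x10) €14.97: all other goods → 5.75% → €0.86
Total tax = €14.85 + €4.52 + €0.86 = €20.23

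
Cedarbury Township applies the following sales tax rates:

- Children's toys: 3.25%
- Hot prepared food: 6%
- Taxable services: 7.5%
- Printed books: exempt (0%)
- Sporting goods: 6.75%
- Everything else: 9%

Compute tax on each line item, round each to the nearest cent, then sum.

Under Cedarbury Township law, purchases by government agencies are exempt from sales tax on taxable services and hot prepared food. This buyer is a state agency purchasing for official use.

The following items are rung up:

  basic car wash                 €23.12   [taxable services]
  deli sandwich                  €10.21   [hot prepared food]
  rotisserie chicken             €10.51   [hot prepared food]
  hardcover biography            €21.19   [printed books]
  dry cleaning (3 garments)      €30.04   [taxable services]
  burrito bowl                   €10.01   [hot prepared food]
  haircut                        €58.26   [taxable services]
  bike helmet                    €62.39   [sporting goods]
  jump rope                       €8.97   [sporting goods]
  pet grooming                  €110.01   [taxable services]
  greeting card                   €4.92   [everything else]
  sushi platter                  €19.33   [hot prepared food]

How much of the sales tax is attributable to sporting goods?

Bike helmet €62.39: sporting goods → 6.75% → €4.21
Jump rope €8.97: sporting goods → 6.75% → €0.61
Tax on sporting goods = €4.21 + €0.61 = €4.82

€4.82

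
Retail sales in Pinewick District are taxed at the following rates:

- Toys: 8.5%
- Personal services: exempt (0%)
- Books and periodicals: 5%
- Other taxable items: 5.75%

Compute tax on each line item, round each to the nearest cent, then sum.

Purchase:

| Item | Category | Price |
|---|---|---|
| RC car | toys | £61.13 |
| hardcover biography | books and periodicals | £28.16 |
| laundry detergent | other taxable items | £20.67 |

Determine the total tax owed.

£7.80

RC car £61.13: toys → 8.5% → £5.20
Hardcover biography £28.16: books and periodicals → 5% → £1.41
Laundry detergent £20.67: other taxable items → 5.75% → £1.19
Total tax = £5.20 + £1.41 + £1.19 = £7.80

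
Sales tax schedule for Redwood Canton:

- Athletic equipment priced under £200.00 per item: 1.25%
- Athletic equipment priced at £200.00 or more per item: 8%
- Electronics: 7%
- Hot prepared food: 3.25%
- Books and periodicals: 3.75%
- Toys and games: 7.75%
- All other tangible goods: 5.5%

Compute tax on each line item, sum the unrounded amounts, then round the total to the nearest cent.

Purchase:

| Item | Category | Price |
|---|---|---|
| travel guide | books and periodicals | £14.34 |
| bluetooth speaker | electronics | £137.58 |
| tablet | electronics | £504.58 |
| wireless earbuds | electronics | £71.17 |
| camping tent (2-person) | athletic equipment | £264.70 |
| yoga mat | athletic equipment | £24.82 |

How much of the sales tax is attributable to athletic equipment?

£21.49

Camping tent (2-person) £264.70: athletic equipment, £200.00 or more → 8% → £21.176
Yoga mat £24.82: athletic equipment, under £200.00 → 1.25% → £0.31025
Tax on athletic equipment: unrounded sum = £21.48625 → £21.49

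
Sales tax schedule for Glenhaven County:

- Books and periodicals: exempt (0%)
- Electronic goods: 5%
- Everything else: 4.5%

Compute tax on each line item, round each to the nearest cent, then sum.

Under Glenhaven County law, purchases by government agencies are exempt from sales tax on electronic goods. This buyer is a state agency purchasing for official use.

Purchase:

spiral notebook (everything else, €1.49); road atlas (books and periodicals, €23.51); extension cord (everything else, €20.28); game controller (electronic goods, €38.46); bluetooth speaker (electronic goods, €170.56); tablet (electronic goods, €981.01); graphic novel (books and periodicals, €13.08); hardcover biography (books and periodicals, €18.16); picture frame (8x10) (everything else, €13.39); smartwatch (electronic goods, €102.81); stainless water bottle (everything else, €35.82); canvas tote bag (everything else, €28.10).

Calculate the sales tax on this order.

€4.45

Spiral notebook €1.49: everything else → 4.5% → €0.07
Road atlas €23.51: books and periodicals → 0% → €0.00
Extension cord €20.28: everything else → 4.5% → €0.91
Game controller €38.46: electronic goods, buyer-exempt → 0% → €0.00
Bluetooth speaker €170.56: electronic goods, buyer-exempt → 0% → €0.00
Tablet €981.01: electronic goods, buyer-exempt → 0% → €0.00
Graphic novel €13.08: books and periodicals → 0% → €0.00
Hardcover biography €18.16: books and periodicals → 0% → €0.00
Picture frame (8x10) €13.39: everything else → 4.5% → €0.60
Smartwatch €102.81: electronic goods, buyer-exempt → 0% → €0.00
Stainless water bottle €35.82: everything else → 4.5% → €1.61
Canvas tote bag €28.10: everything else → 4.5% → €1.26
Total tax = €0.07 + €0.91 + €0.60 + €1.61 + €1.26 = €4.45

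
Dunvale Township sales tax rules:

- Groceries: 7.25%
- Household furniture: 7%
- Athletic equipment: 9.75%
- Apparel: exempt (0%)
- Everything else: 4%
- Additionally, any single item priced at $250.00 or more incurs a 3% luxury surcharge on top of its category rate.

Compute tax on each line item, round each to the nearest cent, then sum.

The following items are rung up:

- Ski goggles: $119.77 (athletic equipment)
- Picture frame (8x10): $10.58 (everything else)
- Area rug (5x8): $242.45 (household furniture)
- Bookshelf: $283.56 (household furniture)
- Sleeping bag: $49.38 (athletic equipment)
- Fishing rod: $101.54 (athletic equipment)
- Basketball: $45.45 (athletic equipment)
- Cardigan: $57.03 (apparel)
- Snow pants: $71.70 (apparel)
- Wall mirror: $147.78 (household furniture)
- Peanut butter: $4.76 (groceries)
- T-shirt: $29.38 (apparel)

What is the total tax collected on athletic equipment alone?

Ski goggles $119.77: athletic equipment → 9.75% → $11.68
Sleeping bag $49.38: athletic equipment → 9.75% → $4.81
Fishing rod $101.54: athletic equipment → 9.75% → $9.90
Basketball $45.45: athletic equipment → 9.75% → $4.43
Tax on athletic equipment = $11.68 + $4.81 + $9.90 + $4.43 = $30.82

$30.82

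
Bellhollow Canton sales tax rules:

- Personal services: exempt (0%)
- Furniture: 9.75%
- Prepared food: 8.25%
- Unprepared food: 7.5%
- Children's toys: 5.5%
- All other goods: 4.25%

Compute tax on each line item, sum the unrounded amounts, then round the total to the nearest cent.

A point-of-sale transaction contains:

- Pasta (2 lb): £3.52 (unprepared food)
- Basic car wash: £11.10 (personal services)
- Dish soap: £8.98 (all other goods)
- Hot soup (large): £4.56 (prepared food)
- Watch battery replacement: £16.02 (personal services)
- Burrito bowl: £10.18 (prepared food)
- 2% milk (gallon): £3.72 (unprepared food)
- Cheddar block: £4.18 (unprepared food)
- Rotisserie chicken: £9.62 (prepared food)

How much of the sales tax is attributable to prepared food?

Hot soup (large) £4.56: prepared food → 8.25% → £0.3762
Burrito bowl £10.18: prepared food → 8.25% → £0.83985
Rotisserie chicken £9.62: prepared food → 8.25% → £0.79365
Tax on prepared food: unrounded sum = £2.0097 → £2.01

£2.01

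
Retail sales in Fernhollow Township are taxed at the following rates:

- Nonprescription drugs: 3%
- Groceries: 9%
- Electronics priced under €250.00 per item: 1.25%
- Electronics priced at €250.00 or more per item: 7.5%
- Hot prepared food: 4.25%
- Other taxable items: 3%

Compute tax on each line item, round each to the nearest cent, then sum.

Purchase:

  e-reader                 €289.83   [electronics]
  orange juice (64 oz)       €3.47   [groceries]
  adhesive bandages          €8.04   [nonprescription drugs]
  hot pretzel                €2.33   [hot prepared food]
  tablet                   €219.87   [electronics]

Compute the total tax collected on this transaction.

E-reader €289.83: electronics, €250.00 or more → 7.5% → €21.74
Orange juice (64 oz) €3.47: groceries → 9% → €0.31
Adhesive bandages €8.04: nonprescription drugs → 3% → €0.24
Hot pretzel €2.33: hot prepared food → 4.25% → €0.10
Tablet €219.87: electronics, under €250.00 → 1.25% → €2.75
Total tax = €21.74 + €0.31 + €0.24 + €0.10 + €2.75 = €25.14

€25.14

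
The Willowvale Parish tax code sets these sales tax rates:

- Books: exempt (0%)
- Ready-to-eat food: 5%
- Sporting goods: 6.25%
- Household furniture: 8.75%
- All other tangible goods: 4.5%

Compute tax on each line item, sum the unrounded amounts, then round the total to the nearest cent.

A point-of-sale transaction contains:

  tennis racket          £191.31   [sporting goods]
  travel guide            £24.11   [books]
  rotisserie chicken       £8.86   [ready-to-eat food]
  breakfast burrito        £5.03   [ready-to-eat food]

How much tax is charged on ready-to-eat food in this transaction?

Rotisserie chicken £8.86: ready-to-eat food → 5% → £0.443
Breakfast burrito £5.03: ready-to-eat food → 5% → £0.2515
Tax on ready-to-eat food: unrounded sum = £0.6945 → £0.69

£0.69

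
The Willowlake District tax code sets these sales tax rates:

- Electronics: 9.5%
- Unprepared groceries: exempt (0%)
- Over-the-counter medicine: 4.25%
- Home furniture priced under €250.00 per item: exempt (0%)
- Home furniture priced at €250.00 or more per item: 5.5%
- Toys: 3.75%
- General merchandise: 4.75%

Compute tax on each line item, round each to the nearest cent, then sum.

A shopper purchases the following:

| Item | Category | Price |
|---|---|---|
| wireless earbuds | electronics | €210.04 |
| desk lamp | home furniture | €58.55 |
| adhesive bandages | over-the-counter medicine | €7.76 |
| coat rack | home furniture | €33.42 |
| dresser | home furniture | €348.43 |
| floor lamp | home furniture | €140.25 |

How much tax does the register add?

€39.44

Wireless earbuds €210.04: electronics → 9.5% → €19.95
Desk lamp €58.55: home furniture, under €250.00 → 0% → €0.00
Adhesive bandages €7.76: over-the-counter medicine → 4.25% → €0.33
Coat rack €33.42: home furniture, under €250.00 → 0% → €0.00
Dresser €348.43: home furniture, €250.00 or more → 5.5% → €19.16
Floor lamp €140.25: home furniture, under €250.00 → 0% → €0.00
Total tax = €19.95 + €0.33 + €19.16 = €39.44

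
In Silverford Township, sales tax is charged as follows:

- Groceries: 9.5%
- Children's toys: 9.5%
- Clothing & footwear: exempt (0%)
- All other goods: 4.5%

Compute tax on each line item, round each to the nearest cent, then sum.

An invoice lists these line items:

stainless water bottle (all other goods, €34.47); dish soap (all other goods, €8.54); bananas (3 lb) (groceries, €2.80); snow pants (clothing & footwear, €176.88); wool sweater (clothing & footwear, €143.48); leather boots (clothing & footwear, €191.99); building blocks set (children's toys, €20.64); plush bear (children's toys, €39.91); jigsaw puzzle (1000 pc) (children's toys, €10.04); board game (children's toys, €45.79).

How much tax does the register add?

Stainless water bottle €34.47: all other goods → 4.5% → €1.55
Dish soap €8.54: all other goods → 4.5% → €0.38
Bananas (3 lb) €2.80: groceries → 9.5% → €0.27
Snow pants €176.88: clothing & footwear → 0% → €0.00
Wool sweater €143.48: clothing & footwear → 0% → €0.00
Leather boots €191.99: clothing & footwear → 0% → €0.00
Building blocks set €20.64: children's toys → 9.5% → €1.96
Plush bear €39.91: children's toys → 9.5% → €3.79
Jigsaw puzzle (1000 pc) €10.04: children's toys → 9.5% → €0.95
Board game €45.79: children's toys → 9.5% → €4.35
Total tax = €1.55 + €0.38 + €0.27 + €1.96 + €3.79 + €0.95 + €4.35 = €13.25

€13.25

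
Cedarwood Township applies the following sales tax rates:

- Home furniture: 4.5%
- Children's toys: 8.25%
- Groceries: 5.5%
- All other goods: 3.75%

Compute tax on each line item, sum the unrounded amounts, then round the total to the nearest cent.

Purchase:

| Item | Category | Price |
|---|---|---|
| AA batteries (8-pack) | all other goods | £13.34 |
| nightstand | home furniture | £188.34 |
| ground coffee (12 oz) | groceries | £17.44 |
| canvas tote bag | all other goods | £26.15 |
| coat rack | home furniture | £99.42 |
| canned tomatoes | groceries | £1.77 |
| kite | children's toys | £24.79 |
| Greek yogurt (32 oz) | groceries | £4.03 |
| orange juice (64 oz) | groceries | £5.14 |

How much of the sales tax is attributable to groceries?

Ground coffee (12 oz) £17.44: groceries → 5.5% → £0.9592
Canned tomatoes £1.77: groceries → 5.5% → £0.09735
Greek yogurt (32 oz) £4.03: groceries → 5.5% → £0.22165
Orange juice (64 oz) £5.14: groceries → 5.5% → £0.2827
Tax on groceries: unrounded sum = £1.5609 → £1.56

£1.56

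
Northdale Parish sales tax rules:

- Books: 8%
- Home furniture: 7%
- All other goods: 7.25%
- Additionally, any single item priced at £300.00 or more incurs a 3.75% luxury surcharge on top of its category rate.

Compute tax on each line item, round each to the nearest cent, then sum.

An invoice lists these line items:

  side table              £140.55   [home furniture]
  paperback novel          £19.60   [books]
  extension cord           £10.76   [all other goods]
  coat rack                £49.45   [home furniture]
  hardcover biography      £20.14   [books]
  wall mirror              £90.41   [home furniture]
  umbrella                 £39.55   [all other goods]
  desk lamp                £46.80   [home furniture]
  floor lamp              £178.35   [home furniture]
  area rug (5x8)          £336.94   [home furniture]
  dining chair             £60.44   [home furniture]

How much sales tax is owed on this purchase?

Side table £140.55: home furniture → 7% → £9.84
Paperback novel £19.60: books → 8% → £1.57
Extension cord £10.76: all other goods → 7.25% → £0.78
Coat rack £49.45: home furniture → 7% → £3.46
Hardcover biography £20.14: books → 8% → £1.61
Wall mirror £90.41: home furniture → 7% → £6.33
Umbrella £39.55: all other goods → 7.25% → £2.87
Desk lamp £46.80: home furniture → 7% → £3.28
Floor lamp £178.35: home furniture → 7% → £12.48
Area rug (5x8) £336.94: home furniture → 7% + 3.75% surcharge = 10.75% → £36.22
Dining chair £60.44: home furniture → 7% → £4.23
Total tax = £9.84 + £1.57 + £0.78 + £3.46 + £1.61 + £6.33 + £2.87 + £3.28 + £12.48 + £36.22 + £4.23 = £82.67

£82.67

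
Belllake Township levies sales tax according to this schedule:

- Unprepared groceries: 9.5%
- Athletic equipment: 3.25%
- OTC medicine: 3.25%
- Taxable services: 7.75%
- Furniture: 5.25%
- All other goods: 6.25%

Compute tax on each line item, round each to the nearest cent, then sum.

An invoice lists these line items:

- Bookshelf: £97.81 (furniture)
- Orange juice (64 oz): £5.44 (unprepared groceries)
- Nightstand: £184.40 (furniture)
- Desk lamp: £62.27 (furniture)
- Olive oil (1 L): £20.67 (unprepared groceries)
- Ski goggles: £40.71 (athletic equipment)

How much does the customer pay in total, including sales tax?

Bookshelf £97.81: furniture → 5.25% → £5.14
Orange juice (64 oz) £5.44: unprepared groceries → 9.5% → £0.52
Nightstand £184.40: furniture → 5.25% → £9.68
Desk lamp £62.27: furniture → 5.25% → £3.27
Olive oil (1 L) £20.67: unprepared groceries → 9.5% → £1.96
Ski goggles £40.71: athletic equipment → 3.25% → £1.32
Subtotal = £411.30; tax = £21.89; total due = £433.19

£433.19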